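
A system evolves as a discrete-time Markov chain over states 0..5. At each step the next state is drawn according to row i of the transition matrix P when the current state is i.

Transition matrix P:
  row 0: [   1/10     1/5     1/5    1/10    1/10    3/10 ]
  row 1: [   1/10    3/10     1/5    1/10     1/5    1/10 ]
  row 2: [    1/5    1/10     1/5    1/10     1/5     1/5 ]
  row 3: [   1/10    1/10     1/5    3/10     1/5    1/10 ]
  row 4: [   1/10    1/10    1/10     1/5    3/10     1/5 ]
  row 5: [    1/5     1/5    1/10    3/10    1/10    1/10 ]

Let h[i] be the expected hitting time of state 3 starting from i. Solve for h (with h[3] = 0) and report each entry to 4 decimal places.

h = [6.4455, 6.6075, 6.4675, 0.0000, 5.7514, 5.3694]

First-step conditioning: h[3] = 0; for i ≠ 3, h[i] = 1 + Σ_k P[i][k]·h[k].
  h[0] = 1 + 1/10·h[0] + 1/5·h[1] + 1/5·h[2] + 1/10·h[4] + 3/10·h[5]
  h[1] = 1 + 1/10·h[0] + 3/10·h[1] + 1/5·h[2] + 1/5·h[4] + 1/10·h[5]
  h[2] = 1 + 1/5·h[0] + 1/10·h[1] + 1/5·h[2] + 1/5·h[4] + 1/5·h[5]
  h[4] = 1 + 1/10·h[0] + 1/10·h[1] + 1/10·h[2] + 3/10·h[4] + 1/5·h[5]
  h[5] = 1 + 1/5·h[0] + 1/5·h[1] + 1/10·h[2] + 1/10·h[4] + 1/10·h[5]
Solving the 5×5 linear system over states ≠ 3 gives exactly h = [43965/6821, 45070/6821, 44115/6821, 0, 39230/6821, 36625/6821] (h[3] = 0 is the target).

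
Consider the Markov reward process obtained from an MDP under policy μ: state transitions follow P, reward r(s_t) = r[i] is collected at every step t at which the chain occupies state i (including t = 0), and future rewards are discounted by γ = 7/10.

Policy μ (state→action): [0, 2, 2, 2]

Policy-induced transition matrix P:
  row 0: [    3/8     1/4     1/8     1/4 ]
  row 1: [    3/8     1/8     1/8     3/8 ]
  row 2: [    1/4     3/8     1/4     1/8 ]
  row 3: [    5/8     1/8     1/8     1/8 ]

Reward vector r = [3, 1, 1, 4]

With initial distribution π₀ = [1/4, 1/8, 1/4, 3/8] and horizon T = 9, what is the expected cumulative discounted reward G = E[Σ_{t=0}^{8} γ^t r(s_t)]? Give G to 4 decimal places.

G = 8.1020

t=0: π = [0.2500, 0.1250, 0.2500, 0.3750], E[r] = 2.6250, γ^t·E[r] = 2.625000, running G = 2.625000
t=1: π = [0.4375, 0.2188, 0.1563, 0.1875], E[r] = 2.4375, γ^t·E[r] = 1.706250, running G = 4.331250
t=2: π = [0.4023, 0.2188, 0.1445, 0.2344], E[r] = 2.5078, γ^t·E[r] = 1.228828, running G = 5.560078
t=3: π = [0.4155, 0.2114, 0.1431, 0.2300], E[r] = 2.5210, γ^t·E[r] = 0.864702, running G = 6.424780
t=4: π = [0.4146, 0.2127, 0.1429, 0.2298], E[r] = 2.5186, γ^t·E[r] = 0.604720, running G = 7.029499
t=5: π = [0.4146, 0.2125, 0.1429, 0.2300], E[r] = 2.5192, γ^t·E[r] = 0.423400, running G = 7.452899
t=6: π = [0.4146, 0.2125, 0.1429, 0.2300], E[r] = 2.5192, γ^t·E[r] = 0.296378, running G = 7.749277
t=7: π = [0.4146, 0.2125, 0.1429, 0.2300], E[r] = 2.5192, γ^t·E[r] = 0.207464, running G = 7.956741
t=8: π = [0.4146, 0.2125, 0.1429, 0.2300], E[r] = 2.5192, γ^t·E[r] = 0.145225, running G = 8.101965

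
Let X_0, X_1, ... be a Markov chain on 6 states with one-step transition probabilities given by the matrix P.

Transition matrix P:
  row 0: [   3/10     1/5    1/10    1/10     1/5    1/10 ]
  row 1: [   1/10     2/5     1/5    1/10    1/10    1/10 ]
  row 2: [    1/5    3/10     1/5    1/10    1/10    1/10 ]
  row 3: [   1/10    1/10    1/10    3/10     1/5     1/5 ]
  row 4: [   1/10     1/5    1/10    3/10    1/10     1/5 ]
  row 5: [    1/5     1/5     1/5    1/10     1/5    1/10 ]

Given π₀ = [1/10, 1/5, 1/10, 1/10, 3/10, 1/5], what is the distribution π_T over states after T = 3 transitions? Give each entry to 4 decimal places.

π = [0.1603, 0.2479, 0.1530, 0.1622, 0.1455, 0.1311]

t=0: π = [0.1000, 0.2000, 0.1000, 0.1000, 0.3000, 0.2000]
t=1: π = [0.1500, 0.2400, 0.1500, 0.1800, 0.1400, 0.1400]
t=2: π = [0.1590, 0.2450, 0.1530, 0.1640, 0.1470, 0.1320]
t=3: π = [0.1603, 0.2479, 0.1530, 0.1622, 0.1455, 0.1311]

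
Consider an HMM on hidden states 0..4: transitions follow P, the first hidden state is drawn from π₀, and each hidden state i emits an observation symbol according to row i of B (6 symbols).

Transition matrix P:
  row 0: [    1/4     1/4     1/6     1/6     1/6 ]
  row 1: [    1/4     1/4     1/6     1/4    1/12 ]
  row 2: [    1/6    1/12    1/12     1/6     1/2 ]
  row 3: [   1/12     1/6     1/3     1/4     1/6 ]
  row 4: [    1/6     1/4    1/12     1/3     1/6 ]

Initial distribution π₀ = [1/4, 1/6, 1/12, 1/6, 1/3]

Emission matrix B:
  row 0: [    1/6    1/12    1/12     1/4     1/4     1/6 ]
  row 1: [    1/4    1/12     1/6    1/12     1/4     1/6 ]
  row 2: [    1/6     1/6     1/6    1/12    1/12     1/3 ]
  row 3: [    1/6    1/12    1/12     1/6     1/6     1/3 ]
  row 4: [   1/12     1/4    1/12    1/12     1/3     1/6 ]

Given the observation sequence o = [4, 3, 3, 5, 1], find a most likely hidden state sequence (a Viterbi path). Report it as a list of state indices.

t=0: δ = [6.250e-02, 4.167e-02, 6.944e-03, 2.778e-02, 1.111e-01]  (obs o_0=4)
t=1: δ = [4.630e-03, 2.315e-03, 8.681e-04, 6.173e-03, 1.543e-03]  ψ = [4, 4, 0, 4, 4]  (obs o_1=3)
t=2: δ = [2.894e-04, 9.645e-05, 1.715e-04, 2.572e-04, 8.573e-05]  ψ = [0, 0, 3, 3, 3]  (obs o_2=3)
t=3: δ = [1.206e-05, 1.206e-05, 2.858e-05, 2.143e-05, 1.429e-05]  ψ = [0, 0, 3, 3, 2]  (obs o_3=5)
t=4: δ = [3.969e-07, 2.977e-07, 1.191e-06, 4.465e-07, 3.572e-06]  ψ = [2, 3, 3, 3, 2]  (obs o_4=1)
backtrack: best end state = 4; path = [4, 3, 3, 2, 4]

path = [4, 3, 3, 2, 4]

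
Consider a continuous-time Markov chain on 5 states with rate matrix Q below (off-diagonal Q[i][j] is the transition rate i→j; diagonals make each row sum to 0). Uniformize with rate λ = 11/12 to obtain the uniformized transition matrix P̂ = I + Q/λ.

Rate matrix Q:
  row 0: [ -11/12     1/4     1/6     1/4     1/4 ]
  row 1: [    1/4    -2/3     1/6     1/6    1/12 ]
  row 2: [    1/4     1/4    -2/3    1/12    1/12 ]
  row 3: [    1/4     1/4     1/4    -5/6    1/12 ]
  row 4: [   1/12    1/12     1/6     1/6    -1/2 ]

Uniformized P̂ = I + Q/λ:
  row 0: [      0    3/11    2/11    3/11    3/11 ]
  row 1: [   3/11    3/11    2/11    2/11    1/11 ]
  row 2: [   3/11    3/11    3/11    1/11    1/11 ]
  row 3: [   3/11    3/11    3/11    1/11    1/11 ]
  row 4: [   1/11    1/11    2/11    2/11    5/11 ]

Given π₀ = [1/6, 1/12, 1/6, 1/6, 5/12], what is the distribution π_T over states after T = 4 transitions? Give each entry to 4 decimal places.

t=0: π = [0.1667, 0.0833, 0.1667, 0.1667, 0.4167]
t=1: π = [0.1515, 0.1970, 0.2121, 0.1667, 0.2727]
t=2: π = [0.1818, 0.2231, 0.2163, 0.1612, 0.2176]
t=3: π = [0.1836, 0.2332, 0.2161, 0.1640, 0.2031]
t=4: π = [0.1857, 0.2358, 0.2164, 0.1639, 0.1981]

π = [0.1857, 0.2358, 0.2164, 0.1639, 0.1981]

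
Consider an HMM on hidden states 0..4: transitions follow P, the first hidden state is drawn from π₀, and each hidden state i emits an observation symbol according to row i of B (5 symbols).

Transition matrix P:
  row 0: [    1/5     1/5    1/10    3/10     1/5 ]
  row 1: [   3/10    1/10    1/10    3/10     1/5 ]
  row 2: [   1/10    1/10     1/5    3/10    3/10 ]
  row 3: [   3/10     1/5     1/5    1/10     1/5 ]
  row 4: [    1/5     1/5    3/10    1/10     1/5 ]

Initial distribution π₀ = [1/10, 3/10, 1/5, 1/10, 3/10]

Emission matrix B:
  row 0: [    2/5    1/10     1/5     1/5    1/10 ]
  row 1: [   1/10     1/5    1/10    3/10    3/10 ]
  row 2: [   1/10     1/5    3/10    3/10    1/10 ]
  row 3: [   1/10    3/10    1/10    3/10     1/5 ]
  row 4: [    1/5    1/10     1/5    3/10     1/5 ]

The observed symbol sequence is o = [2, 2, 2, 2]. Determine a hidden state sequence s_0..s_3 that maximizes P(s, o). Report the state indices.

t=0: δ = [2.000e-02, 3.000e-02, 6.000e-02, 1.000e-02, 6.000e-02]  (obs o_0=2)
t=1: δ = [2.400e-03, 1.200e-03, 5.400e-03, 1.800e-03, 3.600e-03]  ψ = [4, 4, 4, 2, 2]  (obs o_1=2)
t=2: δ = [1.440e-04, 7.200e-05, 3.240e-04, 1.620e-04, 3.240e-04]  ψ = [4, 4, 2, 2, 2]  (obs o_2=2)
t=3: δ = [1.296e-05, 6.480e-06, 2.916e-05, 9.720e-06, 1.944e-05]  ψ = [4, 4, 4, 2, 2]  (obs o_3=2)
backtrack: best end state = 2; path = [4, 2, 4, 2]

path = [4, 2, 4, 2]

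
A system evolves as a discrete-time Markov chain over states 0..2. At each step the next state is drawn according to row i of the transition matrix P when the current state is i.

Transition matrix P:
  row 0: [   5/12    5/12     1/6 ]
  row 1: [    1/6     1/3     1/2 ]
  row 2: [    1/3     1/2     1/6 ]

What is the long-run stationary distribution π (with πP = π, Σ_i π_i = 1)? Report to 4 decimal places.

π = [0.2895, 0.4079, 0.3026]

Balance equations π_j = Σ_i π_i·P[i][j]:
  π_0 = 5/12·π_0 + 1/6·π_1 + 1/3·π_2
  π_1 = 5/12·π_0 + 1/3·π_1 + 1/2·π_2
  normalize: π_0 + π_1 + π_2 = 1
Solving the linear system gives exactly π = [11/38, 31/76, 23/76].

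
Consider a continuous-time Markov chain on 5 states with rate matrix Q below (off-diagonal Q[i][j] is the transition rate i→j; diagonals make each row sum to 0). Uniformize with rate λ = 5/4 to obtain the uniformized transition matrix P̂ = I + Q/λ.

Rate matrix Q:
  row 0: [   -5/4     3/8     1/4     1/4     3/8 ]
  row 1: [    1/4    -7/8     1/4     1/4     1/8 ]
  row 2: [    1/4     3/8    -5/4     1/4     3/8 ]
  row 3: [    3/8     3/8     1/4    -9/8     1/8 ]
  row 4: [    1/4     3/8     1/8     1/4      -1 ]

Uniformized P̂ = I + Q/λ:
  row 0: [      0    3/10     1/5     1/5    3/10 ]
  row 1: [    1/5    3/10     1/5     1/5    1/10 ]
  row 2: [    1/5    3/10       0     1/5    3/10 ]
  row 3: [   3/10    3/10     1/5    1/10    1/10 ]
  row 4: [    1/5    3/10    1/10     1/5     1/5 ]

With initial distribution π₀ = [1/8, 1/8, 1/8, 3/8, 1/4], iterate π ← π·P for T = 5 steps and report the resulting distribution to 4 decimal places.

t=0: π = [0.1250, 0.1250, 0.1250, 0.3750, 0.2500]
t=1: π = [0.2125, 0.3000, 0.1500, 0.1625, 0.1750]
t=2: π = [0.1738, 0.3000, 0.1525, 0.1838, 0.1900]
t=3: π = [0.1836, 0.3000, 0.1505, 0.1816, 0.1843]
t=4: π = [0.1814, 0.3000, 0.1515, 0.1818, 0.1853]
t=5: π = [0.1819, 0.3000, 0.1512, 0.1818, 0.1851]

π = [0.1819, 0.3000, 0.1512, 0.1818, 0.1851]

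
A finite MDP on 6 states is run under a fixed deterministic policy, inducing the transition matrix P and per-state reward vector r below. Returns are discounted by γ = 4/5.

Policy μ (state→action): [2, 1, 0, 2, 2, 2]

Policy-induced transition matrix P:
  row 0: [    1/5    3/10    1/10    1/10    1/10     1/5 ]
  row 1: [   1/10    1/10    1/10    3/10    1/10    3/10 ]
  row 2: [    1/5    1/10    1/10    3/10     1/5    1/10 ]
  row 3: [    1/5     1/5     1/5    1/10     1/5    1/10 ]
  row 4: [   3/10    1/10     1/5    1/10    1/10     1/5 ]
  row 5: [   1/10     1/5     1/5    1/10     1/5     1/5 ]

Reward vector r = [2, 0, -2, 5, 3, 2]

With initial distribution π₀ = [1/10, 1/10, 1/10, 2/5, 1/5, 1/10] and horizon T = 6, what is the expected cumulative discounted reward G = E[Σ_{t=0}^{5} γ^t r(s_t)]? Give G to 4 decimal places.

t=0: π = [0.1000, 0.1000, 0.1000, 0.4000, 0.2000, 0.1000], E[r] = 2.8000, γ^t·E[r] = 2.800000, running G = 2.800000
t=1: π = [0.2000, 0.1700, 0.1700, 0.1400, 0.1600, 0.1600], E[r] = 1.5600, γ^t·E[r] = 1.248000, running G = 4.048000
t=2: π = [0.1830, 0.1700, 0.1460, 0.1680, 0.1470, 0.1860], E[r] = 1.7270, γ^t·E[r] = 1.105280, running G = 5.153280
t=3: π = [0.1791, 0.1720, 0.1501, 0.1632, 0.1500, 0.1856], E[r] = 1.6952, γ^t·E[r] = 0.867942, running G = 6.021222
t=4: π = [0.1792, 0.1707, 0.1499, 0.1644, 0.1499, 0.1859], E[r] = 1.7022, γ^t·E[r] = 0.697233, running G = 6.718456
t=5: π = [0.1793, 0.1709, 0.1500, 0.1641, 0.1500, 0.1856], E[r] = 1.7005, γ^t·E[r] = 0.557233, running G = 7.275688

G = 7.2757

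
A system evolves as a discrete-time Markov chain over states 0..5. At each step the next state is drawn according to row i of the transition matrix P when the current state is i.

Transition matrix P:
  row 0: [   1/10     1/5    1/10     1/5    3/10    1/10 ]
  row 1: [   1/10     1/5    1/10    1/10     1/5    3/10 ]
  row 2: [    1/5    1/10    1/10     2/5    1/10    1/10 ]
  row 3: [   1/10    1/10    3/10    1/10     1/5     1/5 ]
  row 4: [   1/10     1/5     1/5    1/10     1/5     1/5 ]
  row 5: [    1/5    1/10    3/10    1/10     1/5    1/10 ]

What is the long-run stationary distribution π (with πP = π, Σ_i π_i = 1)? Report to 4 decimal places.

Balance equations π_j = Σ_i π_i·P[i][j]:
  π_0 = 1/10·π_0 + 1/10·π_1 + 1/5·π_2 + 1/10·π_3 + 1/10·π_4 + 1/5·π_5
  π_1 = 1/5·π_0 + 1/5·π_1 + 1/10·π_2 + 1/10·π_3 + 1/5·π_4 + 1/10·π_5
  π_2 = 1/10·π_0 + 1/10·π_1 + 1/10·π_2 + 3/10·π_3 + 1/5·π_4 + 3/10·π_5
  π_3 = 1/5·π_0 + 1/10·π_1 + 2/5·π_2 + 1/10·π_3 + 1/10·π_4 + 1/10·π_5
  π_4 = 3/10·π_0 + 1/5·π_1 + 1/10·π_2 + 1/5·π_3 + 1/5·π_4 + 1/5·π_5
  normalize: π_0 + π_1 + π_2 + π_3 + π_4 + π_5 = 1
Solving the linear system gives exactly π = [1813/13404, 1981/13404, 2501/13404, 568/3351, 653/3351, 2225/13404].

π = [0.1353, 0.1478, 0.1866, 0.1695, 0.1949, 0.1660]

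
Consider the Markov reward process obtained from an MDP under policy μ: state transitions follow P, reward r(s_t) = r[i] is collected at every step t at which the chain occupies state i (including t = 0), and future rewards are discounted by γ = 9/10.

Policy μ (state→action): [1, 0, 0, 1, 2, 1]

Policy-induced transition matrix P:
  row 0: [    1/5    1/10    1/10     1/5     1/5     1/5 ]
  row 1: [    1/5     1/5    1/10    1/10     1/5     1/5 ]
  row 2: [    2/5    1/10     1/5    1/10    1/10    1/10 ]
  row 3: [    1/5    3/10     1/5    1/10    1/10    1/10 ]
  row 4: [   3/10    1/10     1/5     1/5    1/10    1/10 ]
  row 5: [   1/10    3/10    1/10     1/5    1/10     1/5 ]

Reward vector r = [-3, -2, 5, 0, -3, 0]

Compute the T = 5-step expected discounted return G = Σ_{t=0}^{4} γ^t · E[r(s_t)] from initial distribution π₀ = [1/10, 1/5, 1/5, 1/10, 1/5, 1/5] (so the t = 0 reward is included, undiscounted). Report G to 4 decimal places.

G = -2.5870

t=0: π = [0.1000, 0.2000, 0.2000, 0.1000, 0.2000, 0.2000], E[r] = -0.3000, γ^t·E[r] = -0.300000, running G = -0.300000
t=1: π = [0.2400, 0.1800, 0.1500, 0.1500, 0.1300, 0.1500], E[r] = -0.7200, γ^t·E[r] = -0.648000, running G = -0.948000
t=2: π = [0.2280, 0.1780, 0.1430, 0.1520, 0.1420, 0.1570], E[r] = -0.7510, γ^t·E[r] = -0.608310, running G = -1.556310
t=3: π = [0.2271, 0.1796, 0.1437, 0.1527, 0.1406, 0.1563], E[r] = -0.7438, γ^t·E[r] = -0.542230, running G = -2.098540
t=4: π = [0.2272, 0.1798, 0.1437, 0.1524, 0.1407, 0.1563], E[r] = -0.7445, γ^t·E[r] = -0.488493, running G = -2.587033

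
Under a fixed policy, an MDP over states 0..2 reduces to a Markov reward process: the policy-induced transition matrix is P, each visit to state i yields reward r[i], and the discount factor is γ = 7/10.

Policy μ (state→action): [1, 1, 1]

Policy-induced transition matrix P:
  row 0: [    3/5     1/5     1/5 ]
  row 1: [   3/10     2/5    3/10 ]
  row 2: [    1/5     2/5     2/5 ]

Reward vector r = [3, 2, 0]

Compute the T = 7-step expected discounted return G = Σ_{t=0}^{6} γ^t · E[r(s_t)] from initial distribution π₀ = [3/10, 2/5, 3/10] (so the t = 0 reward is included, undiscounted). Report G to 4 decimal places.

G = 5.3760

t=0: π = [0.3000, 0.4000, 0.3000], E[r] = 1.7000, γ^t·E[r] = 1.700000, running G = 1.700000
t=1: π = [0.3600, 0.3400, 0.3000], E[r] = 1.7600, γ^t·E[r] = 1.232000, running G = 2.932000
t=2: π = [0.3780, 0.3280, 0.2940], E[r] = 1.7900, γ^t·E[r] = 0.877100, running G = 3.809100
t=3: π = [0.3840, 0.3244, 0.2916], E[r] = 1.8008, γ^t·E[r] = 0.617674, running G = 4.426774
t=4: π = [0.3860, 0.3232, 0.2908], E[r] = 1.8045, γ^t·E[r] = 0.433265, running G = 4.860040
t=5: π = [0.3867, 0.3228, 0.2905], E[r] = 1.8058, γ^t·E[r] = 0.303499, running G = 5.163539
t=6: π = [0.3870, 0.3227, 0.2904], E[r] = 1.8062, γ^t·E[r] = 0.212501, running G = 5.376040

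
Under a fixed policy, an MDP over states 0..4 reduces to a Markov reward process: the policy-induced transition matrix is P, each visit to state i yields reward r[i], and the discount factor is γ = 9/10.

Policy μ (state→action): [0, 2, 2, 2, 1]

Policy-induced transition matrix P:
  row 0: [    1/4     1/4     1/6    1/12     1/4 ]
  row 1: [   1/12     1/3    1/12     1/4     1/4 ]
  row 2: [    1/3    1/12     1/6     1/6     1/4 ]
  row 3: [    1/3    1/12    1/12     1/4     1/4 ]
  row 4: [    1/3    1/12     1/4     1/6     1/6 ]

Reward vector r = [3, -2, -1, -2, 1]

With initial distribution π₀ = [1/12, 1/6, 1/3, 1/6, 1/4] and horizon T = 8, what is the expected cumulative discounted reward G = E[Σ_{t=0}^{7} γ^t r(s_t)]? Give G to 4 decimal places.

t=0: π = [0.0833, 0.1667, 0.3333, 0.1667, 0.2500], E[r] = -0.5000, γ^t·E[r] = -0.500000, running G = -0.500000
t=1: π = [0.2847, 0.1389, 0.1597, 0.1875, 0.2292], E[r] = 0.2708, γ^t·E[r] = 0.243750, running G = -0.256250
t=2: π = [0.2749, 0.1655, 0.1586, 0.1701, 0.2309], E[r] = 0.2257, γ^t·E[r] = 0.182813, running G = -0.073438
t=3: π = [0.2690, 0.1705, 0.1579, 0.1717, 0.2308], E[r] = 0.1955, γ^t·E[r] = 0.142488, running G = 0.069051
t=4: π = [0.2683, 0.1708, 0.1574, 0.1728, 0.2308], E[r] = 0.1911, γ^t·E[r] = 0.125376, running G = 0.194427
t=5: π = [0.2683, 0.1707, 0.1573, 0.1729, 0.2308], E[r] = 0.1909, γ^t·E[r] = 0.112754, running G = 0.307180
t=6: π = [0.2683, 0.1707, 0.1573, 0.1730, 0.2308], E[r] = 0.1910, γ^t·E[r] = 0.101513, running G = 0.408693
t=7: π = [0.2683, 0.1707, 0.1573, 0.1729, 0.2308], E[r] = 0.1910, γ^t·E[r] = 0.091368, running G = 0.500061

G = 0.5001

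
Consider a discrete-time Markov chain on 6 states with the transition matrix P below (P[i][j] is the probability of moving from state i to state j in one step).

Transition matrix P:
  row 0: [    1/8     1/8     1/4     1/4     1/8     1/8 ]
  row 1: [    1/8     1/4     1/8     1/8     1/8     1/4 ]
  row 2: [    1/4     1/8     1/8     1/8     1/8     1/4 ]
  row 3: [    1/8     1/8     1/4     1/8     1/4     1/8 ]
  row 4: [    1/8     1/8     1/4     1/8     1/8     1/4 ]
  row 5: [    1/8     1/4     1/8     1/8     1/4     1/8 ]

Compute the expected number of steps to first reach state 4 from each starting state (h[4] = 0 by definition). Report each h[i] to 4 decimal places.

First-step conditioning: h[4] = 0; for i ≠ 4, h[i] = 1 + Σ_k P[i][k]·h[k].
  h[0] = 1 + 1/8·h[0] + 1/8·h[1] + 1/4·h[2] + 1/4·h[3] + 1/8·h[5]
  h[1] = 1 + 1/8·h[0] + 1/4·h[1] + 1/8·h[2] + 1/8·h[3] + 1/4·h[5]
  h[2] = 1 + 1/4·h[0] + 1/8·h[1] + 1/8·h[2] + 1/8·h[3] + 1/4·h[5]
  h[3] = 1 + 1/8·h[0] + 1/8·h[1] + 1/4·h[2] + 1/8·h[3] + 1/8·h[5]
  h[5] = 1 + 1/8·h[0] + 1/4·h[1] + 1/8·h[2] + 1/8·h[3] + 1/8·h[5]
Solving the 5×5 linear system over states ≠ 4 gives exactly h = [6, 6, 6, 16/3, 0, 16/3] (h[4] = 0 is the target).

h = [6.0000, 6.0000, 6.0000, 5.3333, 0.0000, 5.3333]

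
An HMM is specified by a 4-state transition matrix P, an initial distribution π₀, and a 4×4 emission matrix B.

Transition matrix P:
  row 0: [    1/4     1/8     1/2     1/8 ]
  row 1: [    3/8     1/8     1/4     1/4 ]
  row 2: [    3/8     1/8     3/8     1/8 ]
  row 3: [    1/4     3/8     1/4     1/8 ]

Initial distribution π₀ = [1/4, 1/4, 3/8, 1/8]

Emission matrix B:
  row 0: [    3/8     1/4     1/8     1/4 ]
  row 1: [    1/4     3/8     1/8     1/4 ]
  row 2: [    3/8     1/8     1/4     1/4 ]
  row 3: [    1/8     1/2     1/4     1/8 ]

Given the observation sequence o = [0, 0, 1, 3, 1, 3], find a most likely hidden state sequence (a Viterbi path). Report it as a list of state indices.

path = [2, 2, 0, 2, 0, 2]

t=0: δ = [9.375e-02, 6.250e-02, 1.406e-01, 1.562e-02]  (obs o_0=0)
t=1: δ = [1.978e-02, 4.395e-03, 1.978e-02, 2.197e-03]  ψ = [2, 2, 2, 2]  (obs o_1=0)
t=2: δ = [1.854e-03, 9.270e-04, 1.236e-03, 1.236e-03]  ψ = [2, 0, 0, 0]  (obs o_2=1)
t=3: δ = [1.159e-04, 1.159e-04, 2.317e-04, 2.897e-05]  ψ = [0, 3, 0, 0]  (obs o_3=3)
t=4: δ = [2.173e-05, 1.086e-05, 1.086e-05, 1.448e-05]  ψ = [2, 2, 2, 1]  (obs o_4=1)
t=5: δ = [1.358e-06, 1.358e-06, 2.716e-06, 3.395e-07]  ψ = [0, 3, 0, 0]  (obs o_5=3)
backtrack: best end state = 2; path = [2, 2, 0, 2, 0, 2]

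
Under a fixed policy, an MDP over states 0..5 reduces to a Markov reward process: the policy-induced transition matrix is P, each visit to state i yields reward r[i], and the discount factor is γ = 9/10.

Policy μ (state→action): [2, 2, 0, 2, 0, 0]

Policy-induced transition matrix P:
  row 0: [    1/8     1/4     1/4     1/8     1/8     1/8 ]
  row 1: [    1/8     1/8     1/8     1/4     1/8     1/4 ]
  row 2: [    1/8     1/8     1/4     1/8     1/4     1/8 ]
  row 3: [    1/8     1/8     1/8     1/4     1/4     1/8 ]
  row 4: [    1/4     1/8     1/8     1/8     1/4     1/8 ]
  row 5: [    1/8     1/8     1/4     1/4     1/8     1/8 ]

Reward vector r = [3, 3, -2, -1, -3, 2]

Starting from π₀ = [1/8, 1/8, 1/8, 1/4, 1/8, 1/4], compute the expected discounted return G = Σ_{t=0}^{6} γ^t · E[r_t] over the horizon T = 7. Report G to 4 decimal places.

t=0: π = [0.1250, 0.1250, 0.1250, 0.2500, 0.1250, 0.2500], E[r] = 0.3750, γ^t·E[r] = 0.375000, running G = 0.375000
t=1: π = [0.1406, 0.1406, 0.1875, 0.2031, 0.1875, 0.1406], E[r] = -0.0156, γ^t·E[r] = -0.014063, running G = 0.360938
t=2: π = [0.1484, 0.1426, 0.1836, 0.1855, 0.1973, 0.1426], E[r] = 0.0137, γ^t·E[r] = 0.011074, running G = 0.372012
t=3: π = [0.1497, 0.1436, 0.1843, 0.1838, 0.1958, 0.1428], E[r] = 0.0254, γ^t·E[r] = 0.018510, running G = 0.390521
t=4: π = [0.1495, 0.1437, 0.1846, 0.1838, 0.1955, 0.1429], E[r] = 0.0260, γ^t·E[r] = 0.017039, running G = 0.407561
t=5: π = [0.1494, 0.1437, 0.1846, 0.1838, 0.1955, 0.1430], E[r] = 0.0258, γ^t·E[r] = 0.015223, running G = 0.422783
t=6: π = [0.1494, 0.1437, 0.1846, 0.1838, 0.1955, 0.1430], E[r] = 0.0257, γ^t·E[r] = 0.013677, running G = 0.436460

G = 0.4365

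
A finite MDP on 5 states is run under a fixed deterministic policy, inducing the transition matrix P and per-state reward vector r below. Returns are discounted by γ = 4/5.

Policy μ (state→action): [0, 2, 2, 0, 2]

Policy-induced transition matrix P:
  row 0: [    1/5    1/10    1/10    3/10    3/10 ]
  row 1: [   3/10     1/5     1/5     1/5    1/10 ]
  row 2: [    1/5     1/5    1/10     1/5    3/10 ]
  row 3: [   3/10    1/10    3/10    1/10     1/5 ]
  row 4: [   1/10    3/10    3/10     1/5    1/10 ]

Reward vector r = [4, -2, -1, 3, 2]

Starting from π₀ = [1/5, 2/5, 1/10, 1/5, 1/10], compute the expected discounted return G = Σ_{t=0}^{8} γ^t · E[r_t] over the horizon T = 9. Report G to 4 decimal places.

t=0: π = [0.2000, 0.4000, 0.1000, 0.2000, 0.1000], E[r] = 0.7000, γ^t·E[r] = 0.700000, running G = 0.700000
t=1: π = [0.2500, 0.1700, 0.2000, 0.2000, 0.1800], E[r] = 1.4200, γ^t·E[r] = 1.136000, running G = 1.836000
t=2: π = [0.2190, 0.1730, 0.1930, 0.2050, 0.2100], E[r] = 1.3720, γ^t·E[r] = 0.878080, running G = 2.714080
t=3: π = [0.2168, 0.1786, 0.2003, 0.2014, 0.2029], E[r] = 1.3197, γ^t·E[r] = 0.675686, running G = 3.389766
t=4: π = [0.2177, 0.1785, 0.1987, 0.2015, 0.2036], E[r] = 1.3269, γ^t·E[r] = 0.543506, running G = 3.933273
t=5: π = [0.2176, 0.1784, 0.1989, 0.2016, 0.2034], E[r] = 1.3266, γ^t·E[r] = 0.434694, running G = 4.367967
t=6: π = [0.2177, 0.1784, 0.1989, 0.2016, 0.2035], E[r] = 1.3267, γ^t·E[r] = 0.347784, running G = 4.715751
t=7: π = [0.2177, 0.1784, 0.1989, 0.2016, 0.2035], E[r] = 1.3267, γ^t·E[r] = 0.278223, running G = 4.993974
t=8: π = [0.2177, 0.1784, 0.1989, 0.2016, 0.2035], E[r] = 1.3267, γ^t·E[r] = 0.222578, running G = 5.216552

G = 5.2166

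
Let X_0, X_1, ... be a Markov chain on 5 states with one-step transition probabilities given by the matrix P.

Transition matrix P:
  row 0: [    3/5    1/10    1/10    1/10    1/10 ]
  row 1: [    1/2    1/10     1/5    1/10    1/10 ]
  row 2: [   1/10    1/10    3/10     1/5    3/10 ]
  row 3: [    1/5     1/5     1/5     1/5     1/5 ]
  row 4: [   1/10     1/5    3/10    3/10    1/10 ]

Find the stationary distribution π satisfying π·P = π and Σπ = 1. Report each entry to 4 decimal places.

π = [0.3398, 0.1326, 0.2019, 0.1685, 0.1572]

Balance equations π_j = Σ_i π_i·P[i][j]:
  π_0 = 3/5·π_0 + 1/2·π_1 + 1/10·π_2 + 1/5·π_3 + 1/10·π_4
  π_1 = 1/10·π_0 + 1/10·π_1 + 1/10·π_2 + 1/5·π_3 + 1/5·π_4
  π_2 = 1/10·π_0 + 1/5·π_1 + 3/10·π_2 + 1/5·π_3 + 3/10·π_4
  π_3 = 1/10·π_0 + 1/10·π_1 + 1/5·π_2 + 1/5·π_3 + 3/10·π_4
  normalize: π_0 + π_1 + π_2 + π_3 + π_4 = 1
Solving the linear system gives exactly π = [2204/6487, 860/6487, 1310/6487, 1093/6487, 1020/6487].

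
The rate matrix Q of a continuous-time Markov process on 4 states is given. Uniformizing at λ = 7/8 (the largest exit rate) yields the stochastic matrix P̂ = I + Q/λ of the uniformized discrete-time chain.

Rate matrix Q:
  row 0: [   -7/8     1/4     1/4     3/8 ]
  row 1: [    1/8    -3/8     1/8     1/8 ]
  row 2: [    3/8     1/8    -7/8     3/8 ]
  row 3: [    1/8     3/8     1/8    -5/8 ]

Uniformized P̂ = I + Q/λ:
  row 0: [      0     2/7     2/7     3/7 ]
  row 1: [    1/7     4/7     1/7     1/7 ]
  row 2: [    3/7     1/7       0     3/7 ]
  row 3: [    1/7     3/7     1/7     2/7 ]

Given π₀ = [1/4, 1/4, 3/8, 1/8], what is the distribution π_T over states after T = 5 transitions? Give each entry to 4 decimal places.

π = [0.1619, 0.4246, 0.1448, 0.2688]

t=0: π = [0.2500, 0.2500, 0.3750, 0.1250]
t=1: π = [0.2143, 0.3214, 0.1250, 0.3393]
t=2: π = [0.1480, 0.4082, 0.1556, 0.2883]
t=3: π = [0.1662, 0.4213, 0.1418, 0.2708]
t=4: π = [0.1596, 0.4245, 0.1463, 0.2695]
t=5: π = [0.1619, 0.4246, 0.1448, 0.2688]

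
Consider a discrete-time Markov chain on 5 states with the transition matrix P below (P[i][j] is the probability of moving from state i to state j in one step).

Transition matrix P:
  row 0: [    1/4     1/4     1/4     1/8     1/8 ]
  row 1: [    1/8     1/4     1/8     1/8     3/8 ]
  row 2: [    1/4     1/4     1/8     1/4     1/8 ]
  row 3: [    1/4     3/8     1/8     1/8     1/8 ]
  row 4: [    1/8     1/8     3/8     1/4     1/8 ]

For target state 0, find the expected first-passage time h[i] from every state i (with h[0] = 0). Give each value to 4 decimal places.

h = [0.0000, 5.8894, 5.1234, 5.2085, 5.6681]

First-step conditioning: h[0] = 0; for i ≠ 0, h[i] = 1 + Σ_k P[i][k]·h[k].
  h[1] = 1 + 1/4·h[1] + 1/8·h[2] + 1/8·h[3] + 3/8·h[4]
  h[2] = 1 + 1/4·h[1] + 1/8·h[2] + 1/4·h[3] + 1/8·h[4]
  h[3] = 1 + 3/8·h[1] + 1/8·h[2] + 1/8·h[3] + 1/8·h[4]
  h[4] = 1 + 1/8·h[1] + 3/8·h[2] + 1/4·h[3] + 1/8·h[4]
Solving the 4×4 linear system over states ≠ 0 gives exactly h = [0, 1384/235, 1204/235, 1224/235, 1332/235] (h[0] = 0 is the target).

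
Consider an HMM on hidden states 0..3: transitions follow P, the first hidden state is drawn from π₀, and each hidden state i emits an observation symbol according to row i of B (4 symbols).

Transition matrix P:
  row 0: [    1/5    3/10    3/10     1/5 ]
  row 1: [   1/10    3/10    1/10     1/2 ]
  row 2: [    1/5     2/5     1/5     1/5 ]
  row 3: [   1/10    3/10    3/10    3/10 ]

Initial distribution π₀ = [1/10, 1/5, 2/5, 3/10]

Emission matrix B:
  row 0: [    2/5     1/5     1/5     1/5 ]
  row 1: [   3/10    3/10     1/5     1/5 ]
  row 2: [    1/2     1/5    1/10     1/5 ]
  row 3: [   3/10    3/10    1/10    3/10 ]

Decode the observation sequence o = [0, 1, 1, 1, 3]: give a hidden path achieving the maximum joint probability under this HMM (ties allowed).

path = [2, 1, 3, 1, 3]

t=0: δ = [4.000e-02, 6.000e-02, 2.000e-01, 9.000e-02]  (obs o_0=0)
t=1: δ = [8.000e-03, 2.400e-02, 8.000e-03, 1.200e-02]  ψ = [2, 2, 2, 2]  (obs o_1=1)
t=2: δ = [4.800e-04, 2.160e-03, 7.200e-04, 3.600e-03]  ψ = [1, 1, 3, 1]  (obs o_2=1)
t=3: δ = [7.200e-05, 3.240e-04, 2.160e-04, 3.240e-04]  ψ = [3, 3, 3, 1]  (obs o_3=1)
t=4: δ = [8.640e-06, 1.944e-05, 1.944e-05, 4.860e-05]  ψ = [2, 1, 3, 1]  (obs o_4=3)
backtrack: best end state = 3; path = [2, 1, 3, 1, 3]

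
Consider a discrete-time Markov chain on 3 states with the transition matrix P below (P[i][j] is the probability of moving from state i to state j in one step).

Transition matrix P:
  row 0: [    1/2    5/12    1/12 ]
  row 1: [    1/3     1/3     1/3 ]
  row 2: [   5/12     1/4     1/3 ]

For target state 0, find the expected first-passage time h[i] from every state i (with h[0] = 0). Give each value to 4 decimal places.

First-step conditioning: h[0] = 0; for i ≠ 0, h[i] = 1 + Σ_k P[i][k]·h[k].
  h[1] = 1 + 1/3·h[1] + 1/3·h[2]
  h[2] = 1 + 1/4·h[1] + 1/3·h[2]
Solving the 2×2 linear system over states ≠ 0 gives exactly h = [0, 36/13, 33/13] (h[0] = 0 is the target).

h = [0.0000, 2.7692, 2.5385]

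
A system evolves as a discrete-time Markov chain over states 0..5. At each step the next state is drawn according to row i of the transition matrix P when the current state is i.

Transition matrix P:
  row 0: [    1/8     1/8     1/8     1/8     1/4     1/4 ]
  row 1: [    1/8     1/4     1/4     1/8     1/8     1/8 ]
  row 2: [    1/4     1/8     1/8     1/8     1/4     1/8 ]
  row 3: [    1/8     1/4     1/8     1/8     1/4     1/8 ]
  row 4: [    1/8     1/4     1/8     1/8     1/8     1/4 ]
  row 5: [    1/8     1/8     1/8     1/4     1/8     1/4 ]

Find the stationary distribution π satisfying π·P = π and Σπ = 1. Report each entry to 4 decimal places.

π = [0.1436, 0.1898, 0.1487, 0.1486, 0.1801, 0.1891]

Balance equations π_j = Σ_i π_i·P[i][j]:
  π_0 = 1/8·π_0 + 1/8·π_1 + 1/4·π_2 + 1/8·π_3 + 1/8·π_4 + 1/8·π_5
  π_1 = 1/8·π_0 + 1/4·π_1 + 1/8·π_2 + 1/4·π_3 + 1/4·π_4 + 1/8·π_5
  π_2 = 1/8·π_0 + 1/4·π_1 + 1/8·π_2 + 1/8·π_3 + 1/8·π_4 + 1/8·π_5
  π_3 = 1/8·π_0 + 1/8·π_1 + 1/8·π_2 + 1/8·π_3 + 1/8·π_4 + 1/4·π_5
  π_4 = 1/4·π_0 + 1/8·π_1 + 1/4·π_2 + 1/4·π_3 + 1/8·π_4 + 1/8·π_5
  normalize: π_0 + π_1 + π_2 + π_3 + π_4 + π_5 = 1
Solving the linear system gives exactly π = [4780/33289, 6319/33289, 4951/33289, 4948/33289, 5996/33289, 6295/33289].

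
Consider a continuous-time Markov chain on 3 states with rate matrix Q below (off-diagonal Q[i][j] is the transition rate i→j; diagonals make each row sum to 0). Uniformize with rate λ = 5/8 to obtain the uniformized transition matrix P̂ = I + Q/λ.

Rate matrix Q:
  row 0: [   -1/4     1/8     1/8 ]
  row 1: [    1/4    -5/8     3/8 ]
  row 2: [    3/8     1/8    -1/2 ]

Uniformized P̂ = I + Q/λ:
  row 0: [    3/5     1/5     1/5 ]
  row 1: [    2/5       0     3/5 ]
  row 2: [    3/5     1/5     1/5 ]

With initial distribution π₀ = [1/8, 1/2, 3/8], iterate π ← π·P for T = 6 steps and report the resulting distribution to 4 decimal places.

π = [0.5667, 0.1667, 0.2666]

t=0: π = [0.1250, 0.5000, 0.3750]
t=1: π = [0.5000, 0.1000, 0.4000]
t=2: π = [0.5800, 0.1800, 0.2400]
t=3: π = [0.5640, 0.1640, 0.2720]
t=4: π = [0.5672, 0.1672, 0.2656]
t=5: π = [0.5666, 0.1666, 0.2669]
t=6: π = [0.5667, 0.1667, 0.2666]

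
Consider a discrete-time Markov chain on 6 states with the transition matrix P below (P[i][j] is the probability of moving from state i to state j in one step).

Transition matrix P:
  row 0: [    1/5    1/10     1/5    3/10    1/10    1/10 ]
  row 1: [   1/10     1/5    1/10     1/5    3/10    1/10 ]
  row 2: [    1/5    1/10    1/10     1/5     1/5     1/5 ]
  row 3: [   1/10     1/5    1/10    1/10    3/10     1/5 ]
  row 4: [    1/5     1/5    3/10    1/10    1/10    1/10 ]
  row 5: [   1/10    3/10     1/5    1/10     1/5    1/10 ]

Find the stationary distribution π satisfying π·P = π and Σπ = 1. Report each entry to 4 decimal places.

π = [0.1520, 0.1813, 0.1684, 0.1654, 0.1995, 0.1334]

Balance equations π_j = Σ_i π_i·P[i][j]:
  π_0 = 1/5·π_0 + 1/10·π_1 + 1/5·π_2 + 1/10·π_3 + 1/5·π_4 + 1/10·π_5
  π_1 = 1/10·π_0 + 1/5·π_1 + 1/10·π_2 + 1/5·π_3 + 1/5·π_4 + 3/10·π_5
  π_2 = 1/5·π_0 + 1/10·π_1 + 1/10·π_2 + 1/10·π_3 + 3/10·π_4 + 1/5·π_5
  π_3 = 3/10·π_0 + 1/5·π_1 + 1/5·π_2 + 1/10·π_3 + 1/10·π_4 + 1/10·π_5
  π_4 = 1/10·π_0 + 3/10·π_1 + 1/5·π_2 + 3/10·π_3 + 1/10·π_4 + 1/5·π_5
  normalize: π_0 + π_1 + π_2 + π_3 + π_4 + π_5 = 1
Solving the linear system gives exactly π = [18577/122221, 22158/122221, 20587/122221, 20212/122221, 24385/122221, 1482/11111].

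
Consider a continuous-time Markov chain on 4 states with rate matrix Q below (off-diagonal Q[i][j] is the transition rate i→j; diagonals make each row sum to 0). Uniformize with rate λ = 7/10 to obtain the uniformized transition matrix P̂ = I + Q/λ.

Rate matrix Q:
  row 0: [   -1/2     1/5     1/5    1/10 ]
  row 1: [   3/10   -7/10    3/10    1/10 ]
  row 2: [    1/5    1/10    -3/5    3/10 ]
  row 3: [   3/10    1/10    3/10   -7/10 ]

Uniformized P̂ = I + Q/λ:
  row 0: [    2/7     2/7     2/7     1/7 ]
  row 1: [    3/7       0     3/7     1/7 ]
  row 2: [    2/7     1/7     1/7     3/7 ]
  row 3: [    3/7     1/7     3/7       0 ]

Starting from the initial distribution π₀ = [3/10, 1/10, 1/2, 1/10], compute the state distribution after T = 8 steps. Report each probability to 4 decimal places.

t=0: π = [0.3000, 0.1000, 0.5000, 0.1000]
t=1: π = [0.3143, 0.1714, 0.2429, 0.2714]
t=2: π = [0.3490, 0.1633, 0.3143, 0.1735]
t=3: π = [0.3338, 0.1694, 0.2889, 0.2079]
t=4: π = [0.3396, 0.1663, 0.2983, 0.1957]
t=5: π = [0.3374, 0.1676, 0.2948, 0.2001]
t=6: π = [0.3382, 0.1671, 0.2961, 0.1985]
t=7: π = [0.3379, 0.1673, 0.2956, 0.1991]
t=8: π = [0.3381, 0.1672, 0.2958, 0.1989]

π = [0.3381, 0.1672, 0.2958, 0.1989]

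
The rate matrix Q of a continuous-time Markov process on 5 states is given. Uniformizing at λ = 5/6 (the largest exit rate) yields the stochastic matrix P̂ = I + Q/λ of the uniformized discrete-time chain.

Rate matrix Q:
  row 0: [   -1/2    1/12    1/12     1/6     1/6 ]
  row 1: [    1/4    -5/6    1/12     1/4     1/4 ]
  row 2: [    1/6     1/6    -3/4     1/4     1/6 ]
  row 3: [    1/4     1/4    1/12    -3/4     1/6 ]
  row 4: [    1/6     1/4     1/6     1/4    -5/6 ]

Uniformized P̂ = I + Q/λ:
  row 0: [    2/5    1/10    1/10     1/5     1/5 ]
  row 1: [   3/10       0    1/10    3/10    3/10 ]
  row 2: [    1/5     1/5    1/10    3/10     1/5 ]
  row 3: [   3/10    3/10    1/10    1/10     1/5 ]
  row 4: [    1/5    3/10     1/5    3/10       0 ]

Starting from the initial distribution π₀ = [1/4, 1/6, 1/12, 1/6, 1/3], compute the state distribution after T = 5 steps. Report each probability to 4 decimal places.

π = [0.3000, 0.1756, 0.1182, 0.2250, 0.1812]

t=0: π = [0.2500, 0.1667, 0.0833, 0.1667, 0.3333]
t=1: π = [0.2833, 0.1917, 0.1333, 0.2417, 0.1500]
t=2: π = [0.3000, 0.1725, 0.1150, 0.2233, 0.1892]
t=3: π = [0.2996, 0.1768, 0.1189, 0.2253, 0.1794]
t=4: π = [0.3001, 0.1752, 0.1179, 0.2250, 0.1818]
t=5: π = [0.3000, 0.1756, 0.1182, 0.2250, 0.1812]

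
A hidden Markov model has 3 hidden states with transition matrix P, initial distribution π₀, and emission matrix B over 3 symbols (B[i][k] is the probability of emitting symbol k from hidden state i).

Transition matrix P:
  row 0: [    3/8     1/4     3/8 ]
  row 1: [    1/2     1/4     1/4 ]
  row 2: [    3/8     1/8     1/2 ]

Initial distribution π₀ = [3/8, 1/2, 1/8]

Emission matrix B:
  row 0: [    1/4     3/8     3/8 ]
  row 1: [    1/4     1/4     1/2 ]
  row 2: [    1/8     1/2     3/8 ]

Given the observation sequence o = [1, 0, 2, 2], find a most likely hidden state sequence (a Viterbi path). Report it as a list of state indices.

t=0: δ = [1.406e-01, 1.250e-01, 6.250e-02]  (obs o_0=1)
t=1: δ = [1.562e-02, 8.789e-03, 6.592e-03]  ψ = [1, 0, 0]  (obs o_1=0)
t=2: δ = [2.197e-03, 1.953e-03, 2.197e-03]  ψ = [0, 0, 0]  (obs o_2=2)
t=3: δ = [3.662e-04, 2.747e-04, 4.120e-04]  ψ = [1, 0, 2]  (obs o_3=2)
backtrack: best end state = 2; path = [1, 0, 2, 2]

path = [1, 0, 2, 2]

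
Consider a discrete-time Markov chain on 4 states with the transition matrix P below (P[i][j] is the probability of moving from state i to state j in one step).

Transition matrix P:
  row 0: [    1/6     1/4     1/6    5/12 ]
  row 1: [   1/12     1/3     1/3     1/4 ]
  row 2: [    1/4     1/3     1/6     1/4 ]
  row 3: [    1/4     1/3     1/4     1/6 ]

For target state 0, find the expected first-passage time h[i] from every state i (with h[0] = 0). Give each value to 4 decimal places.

First-step conditioning: h[0] = 0; for i ≠ 0, h[i] = 1 + Σ_k P[i][k]·h[k].
  h[1] = 1 + 1/3·h[1] + 1/3·h[2] + 1/4·h[3]
  h[2] = 1 + 1/3·h[1] + 1/6·h[2] + 1/4·h[3]
  h[3] = 1 + 1/3·h[1] + 1/4·h[2] + 1/6·h[3]
Solving the 3×3 linear system over states ≠ 0 gives exactly h = [0, 6, 36/7, 36/7] (h[0] = 0 is the target).

h = [0.0000, 6.0000, 5.1429, 5.1429]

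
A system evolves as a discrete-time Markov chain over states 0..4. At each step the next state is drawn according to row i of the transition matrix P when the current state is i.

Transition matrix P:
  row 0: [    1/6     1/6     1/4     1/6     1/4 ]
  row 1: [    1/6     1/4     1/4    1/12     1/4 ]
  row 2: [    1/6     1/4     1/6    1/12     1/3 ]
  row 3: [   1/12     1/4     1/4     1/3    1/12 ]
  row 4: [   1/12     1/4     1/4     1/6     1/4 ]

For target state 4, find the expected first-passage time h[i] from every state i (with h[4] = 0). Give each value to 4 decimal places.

First-step conditioning: h[4] = 0; for i ≠ 4, h[i] = 1 + Σ_k P[i][k]·h[k].
  h[0] = 1 + 1/6·h[0] + 1/6·h[1] + 1/4·h[2] + 1/6·h[3]
  h[1] = 1 + 1/6·h[0] + 1/4·h[1] + 1/4·h[2] + 1/12·h[3]
  h[2] = 1 + 1/6·h[0] + 1/4·h[1] + 1/6·h[2] + 1/12·h[3]
  h[3] = 1 + 1/12·h[0] + 1/4·h[1] + 1/4·h[2] + 1/3·h[3]
Solving the 4×4 linear system over states ≠ 4 gives exactly h = [8658/2107, 8502/2107, 7848/2107, 1482/301, 0] (h[4] = 0 is the target).

h = [4.1092, 4.0351, 3.7247, 4.9236, 0.0000]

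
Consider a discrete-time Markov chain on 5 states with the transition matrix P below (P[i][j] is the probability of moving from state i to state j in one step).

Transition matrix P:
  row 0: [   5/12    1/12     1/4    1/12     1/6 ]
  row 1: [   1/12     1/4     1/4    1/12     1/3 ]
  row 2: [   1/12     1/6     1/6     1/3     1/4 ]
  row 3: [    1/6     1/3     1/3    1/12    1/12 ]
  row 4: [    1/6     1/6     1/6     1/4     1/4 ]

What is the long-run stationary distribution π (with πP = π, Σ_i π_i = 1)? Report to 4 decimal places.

π = [0.1750, 0.1981, 0.2273, 0.1772, 0.2224]

Balance equations π_j = Σ_i π_i·P[i][j]:
  π_0 = 5/12·π_0 + 1/12·π_1 + 1/12·π_2 + 1/6·π_3 + 1/6·π_4
  π_1 = 1/12·π_0 + 1/4·π_1 + 1/6·π_2 + 1/3·π_3 + 1/6·π_4
  π_2 = 1/4·π_0 + 1/4·π_1 + 1/6·π_2 + 1/3·π_3 + 1/6·π_4
  π_3 = 1/12·π_0 + 1/12·π_1 + 1/3·π_2 + 1/12·π_3 + 1/4·π_4
  normalize: π_0 + π_1 + π_2 + π_3 + π_4 = 1
Solving the linear system gives exactly π = [183/1046, 829/4184, 951/4184, 1483/8368, 1861/8368].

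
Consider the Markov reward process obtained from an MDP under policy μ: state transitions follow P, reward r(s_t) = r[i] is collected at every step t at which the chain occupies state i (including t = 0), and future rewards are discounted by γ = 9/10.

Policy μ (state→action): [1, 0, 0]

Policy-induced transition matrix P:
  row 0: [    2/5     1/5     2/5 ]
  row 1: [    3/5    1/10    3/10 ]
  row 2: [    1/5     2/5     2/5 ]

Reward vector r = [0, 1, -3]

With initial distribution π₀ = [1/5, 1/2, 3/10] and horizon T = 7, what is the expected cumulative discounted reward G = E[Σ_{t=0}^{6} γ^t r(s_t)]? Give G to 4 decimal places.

t=0: π = [0.2000, 0.5000, 0.3000], E[r] = -0.4000, γ^t·E[r] = -0.400000, running G = -0.400000
t=1: π = [0.4400, 0.2100, 0.3500], E[r] = -0.8400, γ^t·E[r] = -0.756000, running G = -1.156000
t=2: π = [0.3720, 0.2490, 0.3790], E[r] = -0.8880, γ^t·E[r] = -0.719280, running G = -1.875280
t=3: π = [0.3740, 0.2509, 0.3751], E[r] = -0.8744, γ^t·E[r] = -0.637438, running G = -2.512718
t=4: π = [0.3752, 0.2499, 0.3749], E[r] = -0.8748, γ^t·E[r] = -0.573956, running G = -3.086674
t=5: π = [0.3750, 0.2500, 0.3750], E[r] = -0.8750, γ^t·E[r] = -0.516698, running G = -3.603372
t=6: π = [0.3750, 0.2500, 0.3750], E[r] = -0.8750, γ^t·E[r] = -0.465011, running G = -4.068383

G = -4.0684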